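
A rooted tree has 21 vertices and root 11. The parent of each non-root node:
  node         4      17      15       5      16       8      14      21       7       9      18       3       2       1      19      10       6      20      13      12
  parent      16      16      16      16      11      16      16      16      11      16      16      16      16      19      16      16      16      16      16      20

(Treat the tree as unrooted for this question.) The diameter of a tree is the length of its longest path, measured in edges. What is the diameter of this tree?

4

Starting from 7, a farthest node is 12 at distance 4.
One longest path: 7 - 11 - 16 - 20 - 12.
So the diameter is 4.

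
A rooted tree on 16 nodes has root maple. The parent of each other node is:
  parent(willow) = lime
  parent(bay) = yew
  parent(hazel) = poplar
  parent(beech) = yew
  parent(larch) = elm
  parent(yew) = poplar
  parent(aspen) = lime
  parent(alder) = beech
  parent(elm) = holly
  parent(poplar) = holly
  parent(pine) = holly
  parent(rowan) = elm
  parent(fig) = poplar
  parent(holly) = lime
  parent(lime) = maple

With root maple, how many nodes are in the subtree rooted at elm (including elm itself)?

Descendants of elm (including itself): elm, rowan, larch. That's 3.

3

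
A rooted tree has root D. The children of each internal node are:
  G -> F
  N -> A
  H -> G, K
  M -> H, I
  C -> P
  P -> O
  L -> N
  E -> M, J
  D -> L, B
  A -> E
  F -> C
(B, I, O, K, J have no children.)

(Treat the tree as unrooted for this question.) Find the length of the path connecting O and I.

O – P – C – F – G – H – M – I: 7 edges.

7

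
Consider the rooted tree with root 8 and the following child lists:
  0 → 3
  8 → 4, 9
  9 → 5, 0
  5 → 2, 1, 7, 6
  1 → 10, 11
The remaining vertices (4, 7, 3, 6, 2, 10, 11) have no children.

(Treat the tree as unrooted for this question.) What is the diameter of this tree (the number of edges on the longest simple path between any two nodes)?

BFS from 4 reaches 11 last, at distance 5; BFS from 11 confirms no node is farther.
Path: 4 – 8 – 9 – 5 – 1 – 11.

5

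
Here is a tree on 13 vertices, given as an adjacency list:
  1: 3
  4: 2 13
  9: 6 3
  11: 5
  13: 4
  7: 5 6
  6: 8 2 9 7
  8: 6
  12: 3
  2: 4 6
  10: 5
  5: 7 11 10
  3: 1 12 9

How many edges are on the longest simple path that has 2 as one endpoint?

4

A farthest node from 2 is 1 (10, 11, 12 also at distance 4).
The path 2–6–9–3–1 has 4 edges.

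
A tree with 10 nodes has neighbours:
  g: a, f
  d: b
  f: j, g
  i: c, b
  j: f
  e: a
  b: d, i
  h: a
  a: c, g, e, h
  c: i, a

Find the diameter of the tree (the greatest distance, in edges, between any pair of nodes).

BFS from j reaches d last, at distance 7; BFS from d confirms no node is farther.
Path: j–f–g–a–c–i–b–d.

7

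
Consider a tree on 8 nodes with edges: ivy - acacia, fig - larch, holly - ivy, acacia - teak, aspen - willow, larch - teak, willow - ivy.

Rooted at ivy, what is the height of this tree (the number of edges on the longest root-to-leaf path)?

4

The longest root-to-leaf path is ivy → acacia → teak → larch → fig (4 edges).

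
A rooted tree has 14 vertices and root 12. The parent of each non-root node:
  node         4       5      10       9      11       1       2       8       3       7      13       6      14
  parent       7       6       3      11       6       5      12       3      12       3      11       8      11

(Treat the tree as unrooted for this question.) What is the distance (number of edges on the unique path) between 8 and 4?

Walking from 8: 8–3–7–4. Length 3.

3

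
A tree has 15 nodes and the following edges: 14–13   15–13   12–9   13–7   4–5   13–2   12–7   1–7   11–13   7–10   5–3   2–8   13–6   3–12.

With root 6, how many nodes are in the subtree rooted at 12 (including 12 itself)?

Descendants of 12 (including itself): 12, 3, 9, 5, 4. That's 5.

5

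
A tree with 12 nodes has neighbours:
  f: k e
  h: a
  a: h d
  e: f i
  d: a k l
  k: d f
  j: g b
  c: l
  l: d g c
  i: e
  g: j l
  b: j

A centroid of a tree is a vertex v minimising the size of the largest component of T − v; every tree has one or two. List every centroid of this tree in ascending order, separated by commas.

d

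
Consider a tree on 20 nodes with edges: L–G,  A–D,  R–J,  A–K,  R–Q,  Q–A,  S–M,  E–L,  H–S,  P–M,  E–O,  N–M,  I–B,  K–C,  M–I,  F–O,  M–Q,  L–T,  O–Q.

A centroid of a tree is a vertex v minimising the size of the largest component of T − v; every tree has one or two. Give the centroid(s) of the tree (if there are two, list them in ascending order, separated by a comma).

Removing Q splits the tree into components of sizes 7, 6, 4, 2; the largest is 7 ≤ ⌊20/2⌋ = 10.
Every other node leaves some component of size > 10, so the centroid is unique.

Q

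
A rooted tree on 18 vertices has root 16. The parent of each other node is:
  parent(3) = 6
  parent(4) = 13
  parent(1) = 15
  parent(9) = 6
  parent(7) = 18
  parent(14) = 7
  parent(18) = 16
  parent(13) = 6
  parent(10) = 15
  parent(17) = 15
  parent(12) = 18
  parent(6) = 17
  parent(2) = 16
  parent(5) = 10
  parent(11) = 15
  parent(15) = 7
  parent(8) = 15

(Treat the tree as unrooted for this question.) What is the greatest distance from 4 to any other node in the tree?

A farthest node from 4 is 2.
The path 4 – 13 – 6 – 17 – 15 – 7 – 18 – 16 – 2 has 8 edges.

8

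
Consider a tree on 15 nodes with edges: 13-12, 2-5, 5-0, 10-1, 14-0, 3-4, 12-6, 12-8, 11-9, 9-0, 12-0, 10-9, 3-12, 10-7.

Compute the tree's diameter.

6

BFS from 4 reaches 7 last, at distance 6; BFS from 7 confirms no node is farther.
Path: 4-3-12-0-9-10-7.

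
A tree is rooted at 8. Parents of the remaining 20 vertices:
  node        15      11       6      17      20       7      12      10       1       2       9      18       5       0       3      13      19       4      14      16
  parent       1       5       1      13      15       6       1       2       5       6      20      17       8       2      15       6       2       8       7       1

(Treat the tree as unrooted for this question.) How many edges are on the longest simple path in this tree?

7

Starting from 18, a farthest node is 9 at distance 7.
One longest path: 18 – 17 – 13 – 6 – 1 – 15 – 20 – 9.
So the diameter is 7.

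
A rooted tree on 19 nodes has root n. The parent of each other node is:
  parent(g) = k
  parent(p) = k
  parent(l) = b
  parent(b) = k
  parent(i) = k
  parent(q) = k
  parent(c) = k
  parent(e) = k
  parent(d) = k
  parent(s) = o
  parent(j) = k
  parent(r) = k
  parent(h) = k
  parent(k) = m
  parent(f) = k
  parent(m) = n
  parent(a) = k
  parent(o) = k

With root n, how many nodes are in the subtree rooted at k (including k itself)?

17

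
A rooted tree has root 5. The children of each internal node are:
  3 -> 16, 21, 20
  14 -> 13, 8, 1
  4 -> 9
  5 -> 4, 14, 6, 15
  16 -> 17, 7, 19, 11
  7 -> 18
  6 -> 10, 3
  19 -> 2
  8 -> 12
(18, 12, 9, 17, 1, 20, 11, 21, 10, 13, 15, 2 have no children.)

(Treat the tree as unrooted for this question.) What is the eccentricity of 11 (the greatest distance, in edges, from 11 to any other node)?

The node farthest from 11 is 12, via 11-16-3-6-5-14-8-12 — 7 edges.

7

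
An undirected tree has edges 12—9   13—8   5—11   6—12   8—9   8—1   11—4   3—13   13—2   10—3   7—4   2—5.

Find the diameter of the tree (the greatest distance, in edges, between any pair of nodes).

9

Starting from 7, a farthest node is 6 at distance 9.
One longest path: 7 – 4 – 11 – 5 – 2 – 13 – 8 – 9 – 12 – 6.
So the diameter is 9.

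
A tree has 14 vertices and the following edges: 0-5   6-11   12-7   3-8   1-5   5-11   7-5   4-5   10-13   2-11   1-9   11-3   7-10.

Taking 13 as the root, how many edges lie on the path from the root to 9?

5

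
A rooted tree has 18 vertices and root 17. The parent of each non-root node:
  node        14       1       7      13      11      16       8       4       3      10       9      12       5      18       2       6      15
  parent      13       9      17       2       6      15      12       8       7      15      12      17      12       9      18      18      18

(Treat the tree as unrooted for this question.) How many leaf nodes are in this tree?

8

Degree-1 nodes: 1, 3, 4, 5, 10, 11, 14, 16 — 8 of them.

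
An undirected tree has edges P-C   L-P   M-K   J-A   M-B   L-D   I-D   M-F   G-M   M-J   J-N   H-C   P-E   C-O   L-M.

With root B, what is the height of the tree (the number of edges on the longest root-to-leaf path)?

A deepest node is O, reached by B → M → L → P → C → O.
That path has 5 edges, so the height is 5.

5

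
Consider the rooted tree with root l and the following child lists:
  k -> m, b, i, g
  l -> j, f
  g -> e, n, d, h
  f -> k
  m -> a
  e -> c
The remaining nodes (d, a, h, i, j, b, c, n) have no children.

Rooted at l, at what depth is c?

5

l → f → k → g → e → c — 5 edges.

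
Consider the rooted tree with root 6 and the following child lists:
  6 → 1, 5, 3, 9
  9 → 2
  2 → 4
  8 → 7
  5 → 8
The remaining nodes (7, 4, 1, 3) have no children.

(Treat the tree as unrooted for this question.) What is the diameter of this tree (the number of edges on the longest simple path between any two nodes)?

6

BFS from 4 reaches 7 last, at distance 6; BFS from 7 confirms no node is farther.
Path: 4 - 2 - 9 - 6 - 5 - 8 - 7.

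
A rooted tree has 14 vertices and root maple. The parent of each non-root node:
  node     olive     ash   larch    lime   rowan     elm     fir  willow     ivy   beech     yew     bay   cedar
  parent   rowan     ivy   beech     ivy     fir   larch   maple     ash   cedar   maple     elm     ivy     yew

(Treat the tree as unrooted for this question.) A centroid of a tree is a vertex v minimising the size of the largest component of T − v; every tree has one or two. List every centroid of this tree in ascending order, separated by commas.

If yew is removed the pieces have sizes 7, 6, all ≤ ⌊14/2⌋ = 7.
elm is adjacent to yew and is also a centroid (the largest component after removing it is likewise 7).

elm, yew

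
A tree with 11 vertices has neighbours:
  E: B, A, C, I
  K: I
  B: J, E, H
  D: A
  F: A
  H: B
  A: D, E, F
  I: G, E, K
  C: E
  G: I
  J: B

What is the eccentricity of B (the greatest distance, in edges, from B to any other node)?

3

The node farthest from B is K (G, F, D also at distance 3), via B – E – I – K — 3 edges.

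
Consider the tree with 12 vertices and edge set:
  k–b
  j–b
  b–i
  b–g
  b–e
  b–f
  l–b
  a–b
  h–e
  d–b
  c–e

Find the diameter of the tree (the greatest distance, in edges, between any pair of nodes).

BFS from c reaches l last, at distance 3; BFS from l confirms no node is farther.
Path: c-e-b-l.

3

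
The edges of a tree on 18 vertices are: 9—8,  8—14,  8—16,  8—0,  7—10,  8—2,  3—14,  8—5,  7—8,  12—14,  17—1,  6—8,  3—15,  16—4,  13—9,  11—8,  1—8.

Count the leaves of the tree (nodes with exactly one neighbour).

Exactly 11 nodes have a single neighbour: 0, 2, 4, 5, 6, 10, 11, 12, 13, 15, 17.

11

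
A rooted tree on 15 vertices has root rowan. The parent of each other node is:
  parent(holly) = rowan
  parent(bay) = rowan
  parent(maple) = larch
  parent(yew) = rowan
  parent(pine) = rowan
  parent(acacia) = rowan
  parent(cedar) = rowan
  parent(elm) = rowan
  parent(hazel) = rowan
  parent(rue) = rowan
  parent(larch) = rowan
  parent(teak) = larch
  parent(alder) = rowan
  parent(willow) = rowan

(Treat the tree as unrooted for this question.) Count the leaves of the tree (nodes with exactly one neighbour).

13

Exactly 13 nodes have a single neighbour: acacia, alder, bay, cedar, elm, hazel, holly, maple, pine, rue, teak, willow, yew.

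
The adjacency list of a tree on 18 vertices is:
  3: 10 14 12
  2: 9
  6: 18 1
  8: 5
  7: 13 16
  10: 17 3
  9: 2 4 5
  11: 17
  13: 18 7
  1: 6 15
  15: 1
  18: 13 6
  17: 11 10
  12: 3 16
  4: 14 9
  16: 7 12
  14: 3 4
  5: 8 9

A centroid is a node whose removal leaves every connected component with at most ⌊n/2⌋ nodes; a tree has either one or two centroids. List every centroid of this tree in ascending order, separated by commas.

3

Removing 3 splits the tree into components of sizes 8, 6, 3; the largest is 8 ≤ ⌊18/2⌋ = 9.
Every other node leaves some component of size > 9, so the centroid is unique.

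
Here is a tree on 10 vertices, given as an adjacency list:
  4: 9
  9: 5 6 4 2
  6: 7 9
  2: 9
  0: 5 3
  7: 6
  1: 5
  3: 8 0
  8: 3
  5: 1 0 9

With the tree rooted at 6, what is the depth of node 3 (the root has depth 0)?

6 → 9 → 5 → 0 → 3 — 4 edges.

4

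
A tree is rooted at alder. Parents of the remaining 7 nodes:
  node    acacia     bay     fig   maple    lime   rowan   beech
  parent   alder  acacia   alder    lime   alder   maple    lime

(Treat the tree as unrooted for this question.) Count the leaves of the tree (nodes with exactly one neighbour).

Exactly 4 nodes have a single neighbour: bay, beech, fig, rowan.

4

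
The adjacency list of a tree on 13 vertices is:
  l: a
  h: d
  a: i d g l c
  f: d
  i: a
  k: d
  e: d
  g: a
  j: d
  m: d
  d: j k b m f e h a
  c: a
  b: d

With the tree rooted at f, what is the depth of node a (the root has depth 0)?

2

f – d – a — 2 edges.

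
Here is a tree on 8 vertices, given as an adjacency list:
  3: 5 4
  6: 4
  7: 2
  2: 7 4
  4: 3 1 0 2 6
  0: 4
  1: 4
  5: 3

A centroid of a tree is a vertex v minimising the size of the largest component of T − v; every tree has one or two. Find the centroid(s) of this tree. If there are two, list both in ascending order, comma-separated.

4

Delete 4: the remaining components have sizes 2, 2, 1, 1, 1. Max 2 ≤ 4, so 4 is a centroid.
Every other node leaves some component of size > 4, so the centroid is unique.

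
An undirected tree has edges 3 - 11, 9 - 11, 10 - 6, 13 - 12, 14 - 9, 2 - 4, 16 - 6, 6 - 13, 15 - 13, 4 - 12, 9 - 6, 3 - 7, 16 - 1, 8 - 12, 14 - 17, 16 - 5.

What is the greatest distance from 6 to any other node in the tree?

A farthest node from 6 is 7 (2 also at distance 4).
The path 6 – 9 – 11 – 3 – 7 has 4 edges.

4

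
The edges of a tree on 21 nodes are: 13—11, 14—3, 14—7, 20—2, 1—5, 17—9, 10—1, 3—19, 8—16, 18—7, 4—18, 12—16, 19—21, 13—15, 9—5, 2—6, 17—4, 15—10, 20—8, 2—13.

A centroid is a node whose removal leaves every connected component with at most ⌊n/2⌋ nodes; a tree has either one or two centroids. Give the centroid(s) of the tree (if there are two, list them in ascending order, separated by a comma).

Delete 1: the remaining components have sizes 10, 10. Max 10 ≤ 10, so 1 is a centroid.
Every other node leaves some component of size > 10, so the centroid is unique.

1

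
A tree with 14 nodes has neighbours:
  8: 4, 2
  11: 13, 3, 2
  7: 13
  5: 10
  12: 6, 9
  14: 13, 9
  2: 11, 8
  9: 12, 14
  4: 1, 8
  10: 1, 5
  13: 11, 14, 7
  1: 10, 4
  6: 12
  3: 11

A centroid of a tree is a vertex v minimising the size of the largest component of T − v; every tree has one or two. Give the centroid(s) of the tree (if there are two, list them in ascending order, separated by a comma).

Removing 11 splits the tree into components of sizes 6, 6, 1; the largest is 6 ≤ ⌊14/2⌋ = 7.
Every other node leaves some component of size > 7, so the centroid is unique.

11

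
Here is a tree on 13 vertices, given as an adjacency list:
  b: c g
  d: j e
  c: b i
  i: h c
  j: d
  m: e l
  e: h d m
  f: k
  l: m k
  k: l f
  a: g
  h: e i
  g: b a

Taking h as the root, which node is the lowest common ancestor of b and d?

Path b→root: b c i h; path d→root: d e h.
First common node: h.

h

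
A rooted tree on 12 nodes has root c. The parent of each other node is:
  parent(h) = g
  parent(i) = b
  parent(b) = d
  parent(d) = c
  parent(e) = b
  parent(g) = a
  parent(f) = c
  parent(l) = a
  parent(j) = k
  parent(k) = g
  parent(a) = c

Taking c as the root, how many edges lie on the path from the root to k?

Climbing from k to the root: k → g → a → c. That's 3 steps.

3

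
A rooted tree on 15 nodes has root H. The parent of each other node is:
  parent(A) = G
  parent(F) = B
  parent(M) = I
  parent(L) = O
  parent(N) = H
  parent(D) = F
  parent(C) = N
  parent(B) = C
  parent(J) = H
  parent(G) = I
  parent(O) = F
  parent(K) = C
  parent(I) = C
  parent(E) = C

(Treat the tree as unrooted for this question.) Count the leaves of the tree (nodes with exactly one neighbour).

7

Degree-1 nodes: A, D, E, J, K, L, M — 7 of them.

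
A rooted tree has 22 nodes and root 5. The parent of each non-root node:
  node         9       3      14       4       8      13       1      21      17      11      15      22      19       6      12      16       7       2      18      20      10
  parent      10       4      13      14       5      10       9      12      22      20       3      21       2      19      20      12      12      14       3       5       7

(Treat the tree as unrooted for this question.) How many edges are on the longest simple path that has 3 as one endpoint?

9

The node farthest from 3 is 17 (8 also at distance 9), via 3 – 4 – 14 – 13 – 10 – 7 – 12 – 21 – 22 – 17 — 9 edges.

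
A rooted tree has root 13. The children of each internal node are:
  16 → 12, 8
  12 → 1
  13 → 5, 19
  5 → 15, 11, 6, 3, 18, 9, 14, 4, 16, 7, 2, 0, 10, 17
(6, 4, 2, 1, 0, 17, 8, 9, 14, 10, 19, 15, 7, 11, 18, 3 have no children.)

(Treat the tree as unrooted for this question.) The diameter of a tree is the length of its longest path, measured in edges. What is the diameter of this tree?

BFS from 1 reaches 19 last, at distance 5; BFS from 19 confirms no node is farther.
Path: 1 – 12 – 16 – 5 – 13 – 19.

5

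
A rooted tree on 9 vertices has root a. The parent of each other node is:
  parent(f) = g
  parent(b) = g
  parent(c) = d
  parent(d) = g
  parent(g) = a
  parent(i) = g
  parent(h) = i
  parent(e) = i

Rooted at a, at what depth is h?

3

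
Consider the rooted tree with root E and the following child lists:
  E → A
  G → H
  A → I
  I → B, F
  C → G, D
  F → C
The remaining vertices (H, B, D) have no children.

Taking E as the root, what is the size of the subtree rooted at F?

5

F's subtree: {F, C, G, D, H}, size 5.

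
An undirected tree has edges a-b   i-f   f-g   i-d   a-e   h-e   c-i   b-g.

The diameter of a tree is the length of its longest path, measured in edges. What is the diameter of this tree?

7

Starting from h, a farthest node is d at distance 7.
One longest path: h – e – a – b – g – f – i – d.
So the diameter is 7.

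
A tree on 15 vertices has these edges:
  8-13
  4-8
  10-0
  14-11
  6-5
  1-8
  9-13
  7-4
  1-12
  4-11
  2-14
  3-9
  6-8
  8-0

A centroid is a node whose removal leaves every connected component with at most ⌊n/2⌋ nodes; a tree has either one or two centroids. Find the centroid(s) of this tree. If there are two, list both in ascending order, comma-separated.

If 8 is removed the pieces have sizes 5, 3, 2, 2, 2, all ≤ ⌊15/2⌋ = 7.
No neighbour of 8 does as well, so 8 is the unique centroid.

8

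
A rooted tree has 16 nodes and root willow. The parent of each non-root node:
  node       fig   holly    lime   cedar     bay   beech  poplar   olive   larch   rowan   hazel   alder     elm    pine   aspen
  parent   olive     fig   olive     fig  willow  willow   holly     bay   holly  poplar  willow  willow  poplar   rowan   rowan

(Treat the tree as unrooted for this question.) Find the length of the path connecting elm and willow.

6

elm – poplar – holly – fig – olive – bay – willow: 6 edges.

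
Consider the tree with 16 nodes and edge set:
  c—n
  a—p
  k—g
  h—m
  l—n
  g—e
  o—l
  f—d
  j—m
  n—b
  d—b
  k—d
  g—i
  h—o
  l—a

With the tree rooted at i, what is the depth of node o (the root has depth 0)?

7

Climbing from o to the root: o–l–n–b–d–k–g–i. That's 7 steps.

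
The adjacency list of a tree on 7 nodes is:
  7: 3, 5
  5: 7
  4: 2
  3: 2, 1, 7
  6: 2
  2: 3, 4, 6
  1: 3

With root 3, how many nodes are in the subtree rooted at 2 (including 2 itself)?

Descendants of 2 (including itself): 2, 6, 4. That's 3.

3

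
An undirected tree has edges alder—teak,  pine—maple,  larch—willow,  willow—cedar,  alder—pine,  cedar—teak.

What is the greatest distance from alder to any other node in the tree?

A farthest node from alder is larch.
The path alder – teak – cedar – willow – larch has 4 edges.

4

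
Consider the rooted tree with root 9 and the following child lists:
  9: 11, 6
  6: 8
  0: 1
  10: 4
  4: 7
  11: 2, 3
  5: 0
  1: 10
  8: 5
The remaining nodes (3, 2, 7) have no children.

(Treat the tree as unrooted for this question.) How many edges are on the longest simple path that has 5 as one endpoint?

The node farthest from 5 is 7 (3, 2 also at distance 5), via 5-0-1-10-4-7 — 5 edges.

5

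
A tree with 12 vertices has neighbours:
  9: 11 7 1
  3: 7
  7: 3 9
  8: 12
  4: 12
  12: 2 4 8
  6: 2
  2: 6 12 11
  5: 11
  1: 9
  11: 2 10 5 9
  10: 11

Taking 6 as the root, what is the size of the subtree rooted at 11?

7

11's subtree: {11, 5, 9, 10, 1, 7, 3}, size 7.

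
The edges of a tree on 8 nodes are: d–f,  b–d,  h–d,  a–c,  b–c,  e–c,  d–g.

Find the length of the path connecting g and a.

g–d–b–c–a: 4 edges.

4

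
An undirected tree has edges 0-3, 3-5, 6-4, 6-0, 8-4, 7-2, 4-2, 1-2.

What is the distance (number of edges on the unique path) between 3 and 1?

5

The path is 3 – 0 – 6 – 4 – 2 – 1, which has 5 edges.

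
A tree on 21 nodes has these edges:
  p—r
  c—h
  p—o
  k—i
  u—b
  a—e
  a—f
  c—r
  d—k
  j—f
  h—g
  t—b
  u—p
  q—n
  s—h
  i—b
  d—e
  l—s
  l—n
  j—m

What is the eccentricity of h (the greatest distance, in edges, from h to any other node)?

Distances from h peak at 13, attained at m.
h-c-r-p-u-b-i-k-d-e-a-f-j-m

13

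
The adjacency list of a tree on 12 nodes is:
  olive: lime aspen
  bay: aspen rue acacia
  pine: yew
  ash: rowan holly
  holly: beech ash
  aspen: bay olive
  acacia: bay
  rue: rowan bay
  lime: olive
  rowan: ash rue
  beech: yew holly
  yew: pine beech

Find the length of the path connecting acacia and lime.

4

acacia–bay–aspen–olive–lime: 4 edges.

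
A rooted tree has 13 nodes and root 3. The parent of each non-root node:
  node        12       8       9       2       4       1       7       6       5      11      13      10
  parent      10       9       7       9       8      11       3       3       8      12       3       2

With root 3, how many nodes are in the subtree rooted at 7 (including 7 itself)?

7's subtree: {7, 9, 8, 2, 4, 5, 10, 12, 11, 1}, size 10.

10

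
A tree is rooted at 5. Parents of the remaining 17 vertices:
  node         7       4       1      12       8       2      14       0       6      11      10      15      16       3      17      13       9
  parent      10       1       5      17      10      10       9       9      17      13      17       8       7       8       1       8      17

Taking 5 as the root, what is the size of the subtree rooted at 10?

The subtree rooted at 10 contains: 10, 2, 8, 7, 13, 15, 3, 16, 11 — 9 nodes.

9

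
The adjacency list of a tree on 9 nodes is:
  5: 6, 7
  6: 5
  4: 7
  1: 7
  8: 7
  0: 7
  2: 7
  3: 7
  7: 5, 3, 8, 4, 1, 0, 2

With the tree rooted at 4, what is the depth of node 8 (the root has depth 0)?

Path from 4 to 8: 4 → 7 → 8, which has 2 edges.

2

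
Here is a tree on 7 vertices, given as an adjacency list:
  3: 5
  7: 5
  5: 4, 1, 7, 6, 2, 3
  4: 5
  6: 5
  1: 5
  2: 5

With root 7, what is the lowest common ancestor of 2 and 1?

5

2's ancestor chain is 2, 5, 7 and 1's is 1, 5, 7; they first meet at 5.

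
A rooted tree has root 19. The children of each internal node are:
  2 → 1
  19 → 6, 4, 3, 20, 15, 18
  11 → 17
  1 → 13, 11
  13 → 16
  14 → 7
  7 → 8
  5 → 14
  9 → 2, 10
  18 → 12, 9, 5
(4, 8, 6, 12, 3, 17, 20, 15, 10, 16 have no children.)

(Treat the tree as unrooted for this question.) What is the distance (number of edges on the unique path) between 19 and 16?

6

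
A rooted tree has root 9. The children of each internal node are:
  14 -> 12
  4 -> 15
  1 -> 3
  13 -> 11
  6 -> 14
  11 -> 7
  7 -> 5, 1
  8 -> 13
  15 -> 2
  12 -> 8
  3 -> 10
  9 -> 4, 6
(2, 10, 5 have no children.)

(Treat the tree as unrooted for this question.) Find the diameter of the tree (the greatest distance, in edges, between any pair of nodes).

13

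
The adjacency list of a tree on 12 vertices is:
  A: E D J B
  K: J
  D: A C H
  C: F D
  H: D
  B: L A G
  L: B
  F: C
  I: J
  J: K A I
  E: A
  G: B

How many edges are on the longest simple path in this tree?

5

A longest path is F - C - D - A - B - G, with 5 edges.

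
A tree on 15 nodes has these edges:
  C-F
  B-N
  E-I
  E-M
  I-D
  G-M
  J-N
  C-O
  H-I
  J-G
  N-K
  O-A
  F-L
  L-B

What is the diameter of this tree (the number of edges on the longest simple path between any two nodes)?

12

A longest path is H-I-E-M-G-J-N-B-L-F-C-O-A, with 12 edges.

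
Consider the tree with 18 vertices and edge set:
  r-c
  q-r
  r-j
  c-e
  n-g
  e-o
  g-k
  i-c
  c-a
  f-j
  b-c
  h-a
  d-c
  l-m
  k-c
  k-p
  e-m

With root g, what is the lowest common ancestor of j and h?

c

Ancestors of j (toward the root): j, r, c, k, g.
Ancestors of h: h, a, c, k, g.
The deepest node appearing in both lists is c.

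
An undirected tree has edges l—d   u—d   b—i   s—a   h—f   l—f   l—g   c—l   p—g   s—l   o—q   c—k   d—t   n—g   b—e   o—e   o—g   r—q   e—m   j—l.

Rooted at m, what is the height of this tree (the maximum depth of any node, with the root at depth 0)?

k sits deepest: m-e-o-g-l-c-k — 6 edges from the root.

6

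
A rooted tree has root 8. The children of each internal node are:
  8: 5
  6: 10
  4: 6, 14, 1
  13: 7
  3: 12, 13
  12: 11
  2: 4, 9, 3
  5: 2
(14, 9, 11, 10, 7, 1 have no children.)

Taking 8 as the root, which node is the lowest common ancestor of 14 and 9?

2

Path 14→root: 14 4 2 5 8; path 9→root: 9 2 5 8.
First common node: 2.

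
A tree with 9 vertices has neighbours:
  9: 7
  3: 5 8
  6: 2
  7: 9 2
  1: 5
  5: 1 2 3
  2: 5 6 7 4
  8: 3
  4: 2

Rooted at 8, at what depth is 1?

3

Climbing from 1 to the root: 1 – 5 – 3 – 8. That's 3 steps.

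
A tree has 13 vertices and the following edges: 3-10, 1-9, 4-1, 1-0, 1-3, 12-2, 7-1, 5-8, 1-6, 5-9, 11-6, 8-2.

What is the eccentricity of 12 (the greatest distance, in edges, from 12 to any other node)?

7

A farthest node from 12 is 11 (10 also at distance 7).
The path 12-2-8-5-9-1-6-11 has 7 edges.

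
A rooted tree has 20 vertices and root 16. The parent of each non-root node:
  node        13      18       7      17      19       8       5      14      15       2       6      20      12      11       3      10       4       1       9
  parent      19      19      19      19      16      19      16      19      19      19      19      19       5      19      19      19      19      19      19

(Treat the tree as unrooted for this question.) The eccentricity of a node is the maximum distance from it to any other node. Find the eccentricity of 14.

4

A farthest node from 14 is 12.
The path 14 – 19 – 16 – 5 – 12 has 4 edges.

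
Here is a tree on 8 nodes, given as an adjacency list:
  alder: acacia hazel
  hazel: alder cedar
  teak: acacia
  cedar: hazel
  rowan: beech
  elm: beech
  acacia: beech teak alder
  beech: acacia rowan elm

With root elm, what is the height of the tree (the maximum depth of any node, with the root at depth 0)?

5

A deepest node is cedar, reached by elm-beech-acacia-alder-hazel-cedar.
That path has 5 edges, so the height is 5.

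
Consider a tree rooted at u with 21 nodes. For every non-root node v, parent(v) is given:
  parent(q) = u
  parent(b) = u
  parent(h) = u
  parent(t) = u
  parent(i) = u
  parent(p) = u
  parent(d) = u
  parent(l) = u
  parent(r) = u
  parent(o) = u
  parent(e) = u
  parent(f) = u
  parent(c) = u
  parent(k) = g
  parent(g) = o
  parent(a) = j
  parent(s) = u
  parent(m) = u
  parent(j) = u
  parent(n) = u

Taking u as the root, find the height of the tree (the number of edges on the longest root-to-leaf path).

A deepest node is k, reached by u – o – g – k.
That path has 3 edges, so the height is 3.

3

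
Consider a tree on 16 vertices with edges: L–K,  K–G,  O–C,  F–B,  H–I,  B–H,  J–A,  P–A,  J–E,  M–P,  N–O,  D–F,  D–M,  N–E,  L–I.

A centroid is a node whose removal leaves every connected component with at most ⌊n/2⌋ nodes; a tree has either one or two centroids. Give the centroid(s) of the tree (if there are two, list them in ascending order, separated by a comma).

If M is removed the pieces have sizes 8, 7, all ≤ ⌊16/2⌋ = 8.
Its neighbour D also leaves a largest component of size 8, so both are centroids.

D, M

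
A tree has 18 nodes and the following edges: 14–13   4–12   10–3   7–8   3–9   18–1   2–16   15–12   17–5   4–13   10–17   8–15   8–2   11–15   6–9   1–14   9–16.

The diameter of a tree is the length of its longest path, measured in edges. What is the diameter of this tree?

Starting from 18, a farthest node is 5 at distance 14.
One longest path: 18 – 1 – 14 – 13 – 4 – 12 – 15 – 8 – 2 – 16 – 9 – 3 – 10 – 17 – 5.
So the diameter is 14.

14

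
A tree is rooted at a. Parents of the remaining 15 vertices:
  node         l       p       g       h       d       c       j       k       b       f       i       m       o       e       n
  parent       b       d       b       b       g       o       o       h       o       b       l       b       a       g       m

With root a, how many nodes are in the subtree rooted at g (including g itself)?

The subtree rooted at g contains: g, d, e, p — 4 nodes.

4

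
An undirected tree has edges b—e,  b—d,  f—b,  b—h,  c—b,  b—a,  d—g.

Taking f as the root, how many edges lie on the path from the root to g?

3

Climbing from g to the root: g – d – b – f. That's 3 steps.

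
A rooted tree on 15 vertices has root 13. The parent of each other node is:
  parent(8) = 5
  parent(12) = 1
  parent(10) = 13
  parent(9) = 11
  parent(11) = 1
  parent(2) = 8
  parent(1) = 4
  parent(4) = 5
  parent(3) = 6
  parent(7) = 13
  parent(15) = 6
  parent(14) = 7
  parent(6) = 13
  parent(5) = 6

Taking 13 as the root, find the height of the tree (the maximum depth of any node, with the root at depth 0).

9 sits deepest: 13–6–5–4–1–11–9 — 6 edges from the root.

6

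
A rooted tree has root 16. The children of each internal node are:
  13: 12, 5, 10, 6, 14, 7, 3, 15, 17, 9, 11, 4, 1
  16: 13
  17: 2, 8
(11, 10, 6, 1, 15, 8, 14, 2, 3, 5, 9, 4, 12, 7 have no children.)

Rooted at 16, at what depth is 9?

Path from 16 to 9: 16 → 13 → 9, which has 2 edges.

2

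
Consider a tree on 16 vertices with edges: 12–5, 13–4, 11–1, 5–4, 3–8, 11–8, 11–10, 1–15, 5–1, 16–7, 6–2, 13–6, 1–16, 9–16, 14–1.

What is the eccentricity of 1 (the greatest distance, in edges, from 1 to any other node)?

The node farthest from 1 is 2, via 1 – 5 – 4 – 13 – 6 – 2 — 5 edges.

5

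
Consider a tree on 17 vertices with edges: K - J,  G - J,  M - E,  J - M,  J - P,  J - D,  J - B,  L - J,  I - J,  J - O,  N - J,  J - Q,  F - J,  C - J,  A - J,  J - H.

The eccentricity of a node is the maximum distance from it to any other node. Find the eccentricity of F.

The node farthest from F is E, via F-J-M-E — 3 edges.

3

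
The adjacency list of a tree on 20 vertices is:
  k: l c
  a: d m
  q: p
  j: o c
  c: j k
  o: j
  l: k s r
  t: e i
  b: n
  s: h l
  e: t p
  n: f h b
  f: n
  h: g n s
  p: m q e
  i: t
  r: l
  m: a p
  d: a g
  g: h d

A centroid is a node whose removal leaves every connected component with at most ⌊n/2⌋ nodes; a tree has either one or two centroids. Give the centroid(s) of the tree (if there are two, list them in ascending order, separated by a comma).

h

If h is removed the pieces have sizes 9, 7, 3, all ≤ ⌊20/2⌋ = 10.
Every other node leaves some component of size > 10, so the centroid is unique.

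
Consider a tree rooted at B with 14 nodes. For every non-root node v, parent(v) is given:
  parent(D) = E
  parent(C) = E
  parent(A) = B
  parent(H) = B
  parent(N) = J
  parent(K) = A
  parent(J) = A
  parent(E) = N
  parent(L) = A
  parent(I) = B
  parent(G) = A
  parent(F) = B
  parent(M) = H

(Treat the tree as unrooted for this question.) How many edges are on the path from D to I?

Walking from D: D – E – N – J – A – B – I. Length 6.

6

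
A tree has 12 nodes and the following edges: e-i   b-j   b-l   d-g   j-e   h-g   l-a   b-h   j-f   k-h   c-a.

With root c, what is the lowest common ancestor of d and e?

b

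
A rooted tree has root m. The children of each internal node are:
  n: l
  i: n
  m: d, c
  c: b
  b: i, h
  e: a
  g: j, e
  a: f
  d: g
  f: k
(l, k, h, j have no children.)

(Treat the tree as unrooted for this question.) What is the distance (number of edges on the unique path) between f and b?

Walking from f: f – a – e – g – d – m – c – b. Length 7.

7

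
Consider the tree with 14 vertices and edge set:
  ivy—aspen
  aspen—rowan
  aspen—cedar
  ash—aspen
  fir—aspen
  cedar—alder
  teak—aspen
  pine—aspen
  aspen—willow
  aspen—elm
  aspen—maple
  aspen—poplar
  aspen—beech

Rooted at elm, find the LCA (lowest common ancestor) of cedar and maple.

aspen

cedar's ancestor chain is cedar, aspen, elm and maple's is maple, aspen, elm; they first meet at aspen.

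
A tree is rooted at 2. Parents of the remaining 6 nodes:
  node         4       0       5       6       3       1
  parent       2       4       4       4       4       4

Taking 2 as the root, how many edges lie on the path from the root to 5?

2

2 → 4 → 5 — 2 edges.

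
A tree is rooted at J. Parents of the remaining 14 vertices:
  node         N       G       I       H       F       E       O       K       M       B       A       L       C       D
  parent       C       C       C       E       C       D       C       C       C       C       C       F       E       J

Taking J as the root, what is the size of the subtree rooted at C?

11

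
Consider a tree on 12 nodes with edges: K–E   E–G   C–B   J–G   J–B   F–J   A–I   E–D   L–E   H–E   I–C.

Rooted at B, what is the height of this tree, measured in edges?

4

The longest root-to-leaf path is B–J–G–E–D (4 edges).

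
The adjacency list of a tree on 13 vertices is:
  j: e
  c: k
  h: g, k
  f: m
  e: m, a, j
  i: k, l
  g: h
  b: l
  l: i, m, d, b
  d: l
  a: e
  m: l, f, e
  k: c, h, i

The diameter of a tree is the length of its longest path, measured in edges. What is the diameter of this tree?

A longest path is g-h-k-i-l-m-e-a, with 7 edges.

7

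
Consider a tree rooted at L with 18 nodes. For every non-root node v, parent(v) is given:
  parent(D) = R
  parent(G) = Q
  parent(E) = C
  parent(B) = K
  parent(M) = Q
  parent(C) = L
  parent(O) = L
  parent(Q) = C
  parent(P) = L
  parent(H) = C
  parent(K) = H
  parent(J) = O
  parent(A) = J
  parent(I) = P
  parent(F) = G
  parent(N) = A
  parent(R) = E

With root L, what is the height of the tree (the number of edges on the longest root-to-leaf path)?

A deepest node is N, reached by L → O → J → A → N.
That path has 4 edges, so the height is 4.

4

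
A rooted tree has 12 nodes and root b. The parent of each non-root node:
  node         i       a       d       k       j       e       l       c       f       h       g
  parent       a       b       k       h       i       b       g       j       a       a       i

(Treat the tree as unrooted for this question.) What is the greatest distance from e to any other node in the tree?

A farthest node from e is c (l, d also at distance 5).
The path e-b-a-i-j-c has 5 edges.

5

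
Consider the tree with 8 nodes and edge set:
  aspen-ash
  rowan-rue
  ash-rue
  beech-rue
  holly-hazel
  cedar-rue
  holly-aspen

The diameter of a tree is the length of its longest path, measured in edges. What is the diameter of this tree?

BFS from hazel reaches rowan last, at distance 5; BFS from rowan confirms no node is farther.
Path: hazel–holly–aspen–ash–rue–rowan.

5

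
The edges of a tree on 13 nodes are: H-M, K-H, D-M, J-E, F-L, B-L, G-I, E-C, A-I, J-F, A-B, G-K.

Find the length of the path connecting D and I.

5

D – M – H – K – G – I: 5 edges.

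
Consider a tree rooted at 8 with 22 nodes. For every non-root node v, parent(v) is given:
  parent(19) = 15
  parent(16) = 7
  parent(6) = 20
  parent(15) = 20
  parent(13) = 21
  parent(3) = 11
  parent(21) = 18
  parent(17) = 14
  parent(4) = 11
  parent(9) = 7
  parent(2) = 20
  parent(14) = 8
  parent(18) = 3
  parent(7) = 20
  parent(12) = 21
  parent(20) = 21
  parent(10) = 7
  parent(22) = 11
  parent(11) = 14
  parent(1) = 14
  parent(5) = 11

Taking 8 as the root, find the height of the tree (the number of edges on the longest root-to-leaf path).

8

16 sits deepest: 8 → 14 → 11 → 3 → 18 → 21 → 20 → 7 → 16 — 8 edges from the root.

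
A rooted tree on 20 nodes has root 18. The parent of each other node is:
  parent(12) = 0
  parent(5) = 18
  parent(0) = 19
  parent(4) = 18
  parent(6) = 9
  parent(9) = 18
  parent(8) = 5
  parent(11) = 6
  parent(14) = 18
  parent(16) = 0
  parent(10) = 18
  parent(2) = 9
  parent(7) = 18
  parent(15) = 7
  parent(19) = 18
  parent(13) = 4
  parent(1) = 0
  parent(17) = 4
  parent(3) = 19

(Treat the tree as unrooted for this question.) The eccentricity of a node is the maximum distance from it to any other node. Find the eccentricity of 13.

5

A farthest node from 13 is 16 (12, 11, 1 also at distance 5).
The path 13 – 4 – 18 – 19 – 0 – 16 has 5 edges.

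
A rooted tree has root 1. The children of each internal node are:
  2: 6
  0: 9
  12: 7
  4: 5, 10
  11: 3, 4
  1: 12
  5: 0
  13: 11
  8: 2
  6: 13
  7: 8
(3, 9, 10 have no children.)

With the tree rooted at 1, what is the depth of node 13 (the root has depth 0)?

1–12–7–8–2–6–13 — 6 edges.

6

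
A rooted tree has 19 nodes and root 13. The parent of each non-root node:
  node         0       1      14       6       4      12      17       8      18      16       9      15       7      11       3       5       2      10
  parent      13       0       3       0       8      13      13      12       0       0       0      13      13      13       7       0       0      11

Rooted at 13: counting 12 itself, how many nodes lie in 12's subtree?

12's subtree: {12, 8, 4}, size 3.

3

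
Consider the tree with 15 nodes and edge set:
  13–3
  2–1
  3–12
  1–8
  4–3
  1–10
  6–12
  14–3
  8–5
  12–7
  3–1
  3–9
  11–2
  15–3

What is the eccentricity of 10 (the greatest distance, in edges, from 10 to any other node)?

A farthest node from 10 is 6 (7 also at distance 4).
The path 10 – 1 – 3 – 12 – 6 has 4 edges.

4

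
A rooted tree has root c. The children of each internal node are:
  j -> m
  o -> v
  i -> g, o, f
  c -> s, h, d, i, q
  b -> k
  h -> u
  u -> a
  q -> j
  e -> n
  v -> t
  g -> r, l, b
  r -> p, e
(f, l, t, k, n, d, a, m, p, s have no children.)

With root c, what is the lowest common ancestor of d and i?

Ancestors of d (toward the root): d, c.
Ancestors of i: i, c.
The deepest node appearing in both lists is c.

c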